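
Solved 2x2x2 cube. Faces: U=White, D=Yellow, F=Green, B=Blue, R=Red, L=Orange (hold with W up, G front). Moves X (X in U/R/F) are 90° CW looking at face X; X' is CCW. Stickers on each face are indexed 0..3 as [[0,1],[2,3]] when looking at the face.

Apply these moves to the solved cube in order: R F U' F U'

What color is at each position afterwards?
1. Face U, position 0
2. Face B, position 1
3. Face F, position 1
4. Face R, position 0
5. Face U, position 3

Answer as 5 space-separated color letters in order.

Answer: O G R Y B

Derivation:
After move 1 (R): R=RRRR U=WGWG F=GYGY D=YBYB B=WBWB
After move 2 (F): F=GGYY U=WGOO R=WRGR D=RRYB L=OYOB
After move 3 (U'): U=GOWO F=OYYY R=GGGR B=WRWB L=WBOB
After move 4 (F): F=YOYY U=GOBB R=WGOR D=GGYB L=WROR
After move 5 (U'): U=OBGB F=WRYY R=YOOR B=WGWB L=WROR
Query 1: U[0] = O
Query 2: B[1] = G
Query 3: F[1] = R
Query 4: R[0] = Y
Query 5: U[3] = B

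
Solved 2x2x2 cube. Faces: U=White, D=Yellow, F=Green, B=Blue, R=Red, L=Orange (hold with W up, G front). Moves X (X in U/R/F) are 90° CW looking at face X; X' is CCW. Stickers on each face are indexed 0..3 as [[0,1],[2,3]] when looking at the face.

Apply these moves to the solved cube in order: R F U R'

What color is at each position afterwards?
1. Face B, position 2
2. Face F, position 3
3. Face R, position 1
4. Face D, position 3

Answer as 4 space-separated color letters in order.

Answer: R G R Y

Derivation:
After move 1 (R): R=RRRR U=WGWG F=GYGY D=YBYB B=WBWB
After move 2 (F): F=GGYY U=WGOO R=WRGR D=RRYB L=OYOB
After move 3 (U): U=OWOG F=WRYY R=WBGR B=OYWB L=GGOB
After move 4 (R'): R=BRWG U=OWOO F=WWYG D=RRYY B=BYRB
Query 1: B[2] = R
Query 2: F[3] = G
Query 3: R[1] = R
Query 4: D[3] = Y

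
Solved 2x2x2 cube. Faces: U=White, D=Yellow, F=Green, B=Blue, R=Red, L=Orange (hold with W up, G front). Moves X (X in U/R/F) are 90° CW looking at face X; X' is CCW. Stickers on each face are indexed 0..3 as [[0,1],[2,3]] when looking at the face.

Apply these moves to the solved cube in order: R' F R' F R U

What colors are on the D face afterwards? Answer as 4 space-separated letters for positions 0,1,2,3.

After move 1 (R'): R=RRRR U=WBWB F=GWGW D=YGYG B=YBYB
After move 2 (F): F=GGWW U=WBOO R=WRBR D=RRYG L=OYOG
After move 3 (R'): R=RRWB U=WYOY F=GBWO D=RGYW B=GBRB
After move 4 (F): F=WGOB U=WYGY R=ORYB D=WRYW L=OROG
After move 5 (R): R=YOBR U=WGGB F=WROW D=WRYG B=YBYB
After move 6 (U): U=GWBG F=YOOW R=YBBR B=ORYB L=WROG
Query: D face = WRYG

Answer: W R Y G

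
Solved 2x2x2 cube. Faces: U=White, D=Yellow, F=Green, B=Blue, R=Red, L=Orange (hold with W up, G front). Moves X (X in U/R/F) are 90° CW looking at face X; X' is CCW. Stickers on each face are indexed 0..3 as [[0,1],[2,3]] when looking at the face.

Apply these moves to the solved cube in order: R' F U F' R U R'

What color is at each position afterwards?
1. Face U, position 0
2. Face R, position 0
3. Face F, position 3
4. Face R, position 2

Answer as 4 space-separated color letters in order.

After move 1 (R'): R=RRRR U=WBWB F=GWGW D=YGYG B=YBYB
After move 2 (F): F=GGWW U=WBOO R=WRBR D=RRYG L=OYOG
After move 3 (U): U=OWOB F=WRWW R=YBBR B=OYYB L=GGOG
After move 4 (F'): F=RWWW U=OWYB R=RBRR D=GGYG L=GBOO
After move 5 (R): R=RRRB U=OWYW F=RGWG D=GYYO B=BYWB
After move 6 (U): U=YOWW F=RRWG R=BYRB B=GBWB L=RGOO
After move 7 (R'): R=YBBR U=YWWG F=ROWW D=GRYG B=OBYB
Query 1: U[0] = Y
Query 2: R[0] = Y
Query 3: F[3] = W
Query 4: R[2] = B

Answer: Y Y W B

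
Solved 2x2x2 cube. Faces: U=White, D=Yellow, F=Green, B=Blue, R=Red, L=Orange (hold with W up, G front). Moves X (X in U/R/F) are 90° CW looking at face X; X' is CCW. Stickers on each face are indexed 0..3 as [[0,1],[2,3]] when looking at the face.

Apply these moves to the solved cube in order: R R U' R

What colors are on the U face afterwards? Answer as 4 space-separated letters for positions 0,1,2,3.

Answer: Y O W B

Derivation:
After move 1 (R): R=RRRR U=WGWG F=GYGY D=YBYB B=WBWB
After move 2 (R): R=RRRR U=WYWY F=GBGB D=YWYW B=GBGB
After move 3 (U'): U=YYWW F=OOGB R=GBRR B=RRGB L=GBOO
After move 4 (R): R=RGRB U=YOWB F=OWGW D=YGYR B=WRYB
Query: U face = YOWB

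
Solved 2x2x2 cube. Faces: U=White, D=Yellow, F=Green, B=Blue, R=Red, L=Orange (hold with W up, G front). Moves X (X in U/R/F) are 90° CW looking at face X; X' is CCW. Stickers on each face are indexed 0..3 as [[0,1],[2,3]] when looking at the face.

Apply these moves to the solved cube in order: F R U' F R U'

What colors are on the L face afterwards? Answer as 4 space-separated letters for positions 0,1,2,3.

After move 1 (F): F=GGGG U=WWOO R=WRWR D=RRYY L=OYOY
After move 2 (R): R=WWRR U=WGOG F=GRGY D=RBYB B=OBWB
After move 3 (U'): U=GGWO F=OYGY R=GRRR B=WWWB L=OBOY
After move 4 (F): F=GOYY U=GGYB R=WROR D=RGYB L=OROB
After move 5 (R): R=OWRR U=GOYY F=GGYB D=RWYW B=BWGB
After move 6 (U'): U=OYGY F=ORYB R=GGRR B=OWGB L=BWOB
Query: L face = BWOB

Answer: B W O B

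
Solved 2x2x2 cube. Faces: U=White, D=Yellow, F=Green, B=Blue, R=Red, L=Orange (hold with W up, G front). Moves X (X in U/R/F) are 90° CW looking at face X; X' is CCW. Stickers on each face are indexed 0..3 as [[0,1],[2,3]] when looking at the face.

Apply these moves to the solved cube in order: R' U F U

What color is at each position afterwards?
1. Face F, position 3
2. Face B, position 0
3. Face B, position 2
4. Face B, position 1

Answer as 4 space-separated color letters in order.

Answer: R G Y Y

Derivation:
After move 1 (R'): R=RRRR U=WBWB F=GWGW D=YGYG B=YBYB
After move 2 (U): U=WWBB F=RRGW R=YBRR B=OOYB L=GWOO
After move 3 (F): F=GRWR U=WWOW R=BBBR D=RYYG L=GYOG
After move 4 (U): U=OWWW F=BBWR R=OOBR B=GYYB L=GROG
Query 1: F[3] = R
Query 2: B[0] = G
Query 3: B[2] = Y
Query 4: B[1] = Y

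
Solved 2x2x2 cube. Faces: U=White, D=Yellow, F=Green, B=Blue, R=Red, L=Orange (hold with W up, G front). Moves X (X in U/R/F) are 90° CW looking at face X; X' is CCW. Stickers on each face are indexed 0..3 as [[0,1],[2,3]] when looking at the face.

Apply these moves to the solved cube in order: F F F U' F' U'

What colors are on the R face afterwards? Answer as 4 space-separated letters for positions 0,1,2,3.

Answer: W G O R

Derivation:
After move 1 (F): F=GGGG U=WWOO R=WRWR D=RRYY L=OYOY
After move 2 (F): F=GGGG U=WWYY R=OROR D=WWYY L=OROR
After move 3 (F): F=GGGG U=WWRR R=YRYR D=OOYY L=OWOW
After move 4 (U'): U=WRWR F=OWGG R=GGYR B=YRBB L=BBOW
After move 5 (F'): F=WGOG U=WRGY R=OGOR D=BWYY L=BROW
After move 6 (U'): U=RYWG F=BROG R=WGOR B=OGBB L=YROW
Query: R face = WGOR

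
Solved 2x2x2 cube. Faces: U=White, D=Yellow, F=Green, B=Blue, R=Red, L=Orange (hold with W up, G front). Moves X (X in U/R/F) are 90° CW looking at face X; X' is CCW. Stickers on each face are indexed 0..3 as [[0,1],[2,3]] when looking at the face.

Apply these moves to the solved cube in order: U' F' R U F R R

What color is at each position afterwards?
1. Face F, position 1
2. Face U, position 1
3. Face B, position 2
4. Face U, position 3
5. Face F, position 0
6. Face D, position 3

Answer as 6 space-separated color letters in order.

Answer: W R Y R O O

Derivation:
After move 1 (U'): U=WWWW F=OOGG R=GGRR B=RRBB L=BBOO
After move 2 (F'): F=OGOG U=WWGR R=YGYR D=BOYY L=BWOW
After move 3 (R): R=YYRG U=WGGG F=OOOY D=BBYR B=RRWB
After move 4 (U): U=GWGG F=YYOY R=RRRG B=BWWB L=OOOW
After move 5 (F): F=OYYY U=GWWO R=GRGG D=RRYR L=OBOB
After move 6 (R): R=GGGR U=GYWY F=ORYR D=RWYB B=OWWB
After move 7 (R): R=GGRG U=GRWR F=OWYB D=RWYO B=YWYB
Query 1: F[1] = W
Query 2: U[1] = R
Query 3: B[2] = Y
Query 4: U[3] = R
Query 5: F[0] = O
Query 6: D[3] = O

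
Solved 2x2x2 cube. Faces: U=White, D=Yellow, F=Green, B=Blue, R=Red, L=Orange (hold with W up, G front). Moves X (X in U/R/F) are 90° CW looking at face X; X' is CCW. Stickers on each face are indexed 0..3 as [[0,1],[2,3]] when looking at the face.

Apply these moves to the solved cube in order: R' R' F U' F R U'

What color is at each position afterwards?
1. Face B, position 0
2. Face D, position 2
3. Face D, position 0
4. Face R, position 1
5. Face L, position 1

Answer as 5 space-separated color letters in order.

Answer: O Y Y G R

Derivation:
After move 1 (R'): R=RRRR U=WBWB F=GWGW D=YGYG B=YBYB
After move 2 (R'): R=RRRR U=WYWY F=GBGB D=YWYW B=GBGB
After move 3 (F): F=GGBB U=WYOO R=WRYR D=RRYW L=OYOW
After move 4 (U'): U=YOWO F=OYBB R=GGYR B=WRGB L=GBOW
After move 5 (F): F=BOBY U=YOWB R=WGOR D=YGYW L=GROR
After move 6 (R): R=OWRG U=YOWY F=BGBW D=YGYW B=BROB
After move 7 (U'): U=OYYW F=GRBW R=BGRG B=OWOB L=BROR
Query 1: B[0] = O
Query 2: D[2] = Y
Query 3: D[0] = Y
Query 4: R[1] = G
Query 5: L[1] = R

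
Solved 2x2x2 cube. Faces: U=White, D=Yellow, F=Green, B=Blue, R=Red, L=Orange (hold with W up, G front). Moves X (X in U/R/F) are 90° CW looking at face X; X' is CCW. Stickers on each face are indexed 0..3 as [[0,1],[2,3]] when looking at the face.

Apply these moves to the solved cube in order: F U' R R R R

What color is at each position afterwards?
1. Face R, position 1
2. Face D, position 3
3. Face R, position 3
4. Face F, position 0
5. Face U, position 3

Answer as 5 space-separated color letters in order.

After move 1 (F): F=GGGG U=WWOO R=WRWR D=RRYY L=OYOY
After move 2 (U'): U=WOWO F=OYGG R=GGWR B=WRBB L=BBOY
After move 3 (R): R=WGRG U=WYWG F=ORGY D=RBYW B=OROB
After move 4 (R): R=RWGG U=WRWY F=OBGW D=ROYO B=GRYB
After move 5 (R): R=GRGW U=WBWW F=OOGO D=RYYG B=YRRB
After move 6 (R): R=GGWR U=WOWO F=OYGG D=RRYY B=WRBB
Query 1: R[1] = G
Query 2: D[3] = Y
Query 3: R[3] = R
Query 4: F[0] = O
Query 5: U[3] = O

Answer: G Y R O O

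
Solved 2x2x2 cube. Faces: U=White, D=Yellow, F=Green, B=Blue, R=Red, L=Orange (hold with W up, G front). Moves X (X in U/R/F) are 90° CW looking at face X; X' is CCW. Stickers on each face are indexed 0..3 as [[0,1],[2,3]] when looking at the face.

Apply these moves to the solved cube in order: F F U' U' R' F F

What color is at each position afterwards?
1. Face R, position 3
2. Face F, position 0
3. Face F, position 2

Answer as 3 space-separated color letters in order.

Answer: O W Y

Derivation:
After move 1 (F): F=GGGG U=WWOO R=WRWR D=RRYY L=OYOY
After move 2 (F): F=GGGG U=WWYY R=OROR D=WWYY L=OROR
After move 3 (U'): U=WYWY F=ORGG R=GGOR B=ORBB L=BBOR
After move 4 (U'): U=YYWW F=BBGG R=OROR B=GGBB L=OROR
After move 5 (R'): R=RROO U=YBWG F=BYGW D=WBYG B=YGWB
After move 6 (F): F=GBWY U=YBRR R=WRGO D=ORYG L=OWOB
After move 7 (F): F=WGYB U=YBBW R=RRRO D=GWYG L=OOOR
Query 1: R[3] = O
Query 2: F[0] = W
Query 3: F[2] = Y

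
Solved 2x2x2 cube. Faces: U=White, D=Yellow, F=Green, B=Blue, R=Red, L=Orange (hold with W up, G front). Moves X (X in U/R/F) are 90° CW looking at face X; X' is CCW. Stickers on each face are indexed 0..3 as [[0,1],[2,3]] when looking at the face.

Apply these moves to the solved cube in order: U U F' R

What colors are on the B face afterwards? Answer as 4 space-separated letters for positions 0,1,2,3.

After move 1 (U): U=WWWW F=RRGG R=BBRR B=OOBB L=GGOO
After move 2 (U): U=WWWW F=BBGG R=OORR B=GGBB L=RROO
After move 3 (F'): F=BGBG U=WWOR R=YOYR D=ROYY L=RWOW
After move 4 (R): R=YYRO U=WGOG F=BOBY D=RBYG B=RGWB
Query: B face = RGWB

Answer: R G W B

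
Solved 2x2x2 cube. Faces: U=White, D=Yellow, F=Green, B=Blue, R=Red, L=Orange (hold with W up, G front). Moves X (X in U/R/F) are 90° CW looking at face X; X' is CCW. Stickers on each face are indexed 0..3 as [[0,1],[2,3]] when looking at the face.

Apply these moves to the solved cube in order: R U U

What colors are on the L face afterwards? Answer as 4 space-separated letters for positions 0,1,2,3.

After move 1 (R): R=RRRR U=WGWG F=GYGY D=YBYB B=WBWB
After move 2 (U): U=WWGG F=RRGY R=WBRR B=OOWB L=GYOO
After move 3 (U): U=GWGW F=WBGY R=OORR B=GYWB L=RROO
Query: L face = RROO

Answer: R R O O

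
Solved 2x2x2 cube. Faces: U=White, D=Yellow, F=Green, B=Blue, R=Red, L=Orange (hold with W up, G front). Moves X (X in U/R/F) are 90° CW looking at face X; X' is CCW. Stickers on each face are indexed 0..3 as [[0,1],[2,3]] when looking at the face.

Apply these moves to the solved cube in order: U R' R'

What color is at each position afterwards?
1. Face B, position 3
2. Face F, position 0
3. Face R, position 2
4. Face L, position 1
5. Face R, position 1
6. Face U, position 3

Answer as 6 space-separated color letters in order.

Answer: B R B G R Y

Derivation:
After move 1 (U): U=WWWW F=RRGG R=BBRR B=OOBB L=GGOO
After move 2 (R'): R=BRBR U=WBWO F=RWGW D=YRYG B=YOYB
After move 3 (R'): R=RRBB U=WYWY F=RBGO D=YWYW B=GORB
Query 1: B[3] = B
Query 2: F[0] = R
Query 3: R[2] = B
Query 4: L[1] = G
Query 5: R[1] = R
Query 6: U[3] = Y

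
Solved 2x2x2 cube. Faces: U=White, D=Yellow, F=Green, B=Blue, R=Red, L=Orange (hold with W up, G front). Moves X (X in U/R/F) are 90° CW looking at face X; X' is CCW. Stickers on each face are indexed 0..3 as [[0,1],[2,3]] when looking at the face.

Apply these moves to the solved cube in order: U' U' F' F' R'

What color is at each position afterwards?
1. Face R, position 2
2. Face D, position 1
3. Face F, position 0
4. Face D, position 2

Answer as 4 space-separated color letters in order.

Answer: O G G Y

Derivation:
After move 1 (U'): U=WWWW F=OOGG R=GGRR B=RRBB L=BBOO
After move 2 (U'): U=WWWW F=BBGG R=OORR B=GGBB L=RROO
After move 3 (F'): F=BGBG U=WWOR R=YOYR D=ROYY L=RWOW
After move 4 (F'): F=GGBB U=WWYY R=OORR D=WWYY L=RROO
After move 5 (R'): R=OROR U=WBYG F=GWBY D=WGYB B=YGWB
Query 1: R[2] = O
Query 2: D[1] = G
Query 3: F[0] = G
Query 4: D[2] = Y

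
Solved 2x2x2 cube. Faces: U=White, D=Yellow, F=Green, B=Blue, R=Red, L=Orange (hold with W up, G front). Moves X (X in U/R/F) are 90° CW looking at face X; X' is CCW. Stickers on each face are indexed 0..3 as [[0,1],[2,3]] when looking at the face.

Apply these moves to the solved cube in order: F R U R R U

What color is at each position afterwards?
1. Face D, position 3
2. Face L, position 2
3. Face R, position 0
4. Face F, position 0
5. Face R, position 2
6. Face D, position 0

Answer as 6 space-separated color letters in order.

After move 1 (F): F=GGGG U=WWOO R=WRWR D=RRYY L=OYOY
After move 2 (R): R=WWRR U=WGOG F=GRGY D=RBYB B=OBWB
After move 3 (U): U=OWGG F=WWGY R=OBRR B=OYWB L=GROY
After move 4 (R): R=RORB U=OWGY F=WBGB D=RWYO B=GYWB
After move 5 (R): R=RRBO U=OBGB F=WWGO D=RWYG B=YYWB
After move 6 (U): U=GOBB F=RRGO R=YYBO B=GRWB L=WWOY
Query 1: D[3] = G
Query 2: L[2] = O
Query 3: R[0] = Y
Query 4: F[0] = R
Query 5: R[2] = B
Query 6: D[0] = R

Answer: G O Y R B R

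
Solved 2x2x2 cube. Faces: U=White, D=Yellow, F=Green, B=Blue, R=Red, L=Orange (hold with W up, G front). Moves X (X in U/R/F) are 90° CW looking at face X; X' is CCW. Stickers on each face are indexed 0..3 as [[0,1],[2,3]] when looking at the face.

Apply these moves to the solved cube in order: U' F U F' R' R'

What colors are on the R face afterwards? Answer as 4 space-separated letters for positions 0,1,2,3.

After move 1 (U'): U=WWWW F=OOGG R=GGRR B=RRBB L=BBOO
After move 2 (F): F=GOGO U=WWOB R=WGWR D=RGYY L=BYOY
After move 3 (U): U=OWBW F=WGGO R=RRWR B=BYBB L=GOOY
After move 4 (F'): F=GOWG U=OWRW R=GRRR D=OYYY L=GWOB
After move 5 (R'): R=RRGR U=OBRB F=GWWW D=OOYG B=YYYB
After move 6 (R'): R=RRRG U=OYRY F=GBWB D=OWYW B=GYOB
Query: R face = RRRG

Answer: R R R G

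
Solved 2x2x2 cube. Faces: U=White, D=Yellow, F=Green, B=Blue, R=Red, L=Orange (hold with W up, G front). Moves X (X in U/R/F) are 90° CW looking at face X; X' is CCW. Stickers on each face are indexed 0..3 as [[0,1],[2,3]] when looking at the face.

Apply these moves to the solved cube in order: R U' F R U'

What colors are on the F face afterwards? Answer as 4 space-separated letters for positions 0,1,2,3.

Answer: W Y Y B

Derivation:
After move 1 (R): R=RRRR U=WGWG F=GYGY D=YBYB B=WBWB
After move 2 (U'): U=GGWW F=OOGY R=GYRR B=RRWB L=WBOO
After move 3 (F): F=GOYO U=GGOB R=WYWR D=RGYB L=WYOB
After move 4 (R): R=WWRY U=GOOO F=GGYB D=RWYR B=BRGB
After move 5 (U'): U=OOGO F=WYYB R=GGRY B=WWGB L=BROB
Query: F face = WYYB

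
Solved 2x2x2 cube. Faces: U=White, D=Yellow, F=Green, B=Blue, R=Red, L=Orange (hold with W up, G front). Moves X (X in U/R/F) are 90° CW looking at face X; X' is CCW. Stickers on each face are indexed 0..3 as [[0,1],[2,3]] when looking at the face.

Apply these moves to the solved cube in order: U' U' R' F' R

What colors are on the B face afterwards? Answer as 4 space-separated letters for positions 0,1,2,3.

After move 1 (U'): U=WWWW F=OOGG R=GGRR B=RRBB L=BBOO
After move 2 (U'): U=WWWW F=BBGG R=OORR B=GGBB L=RROO
After move 3 (R'): R=OROR U=WBWG F=BWGW D=YBYG B=YGYB
After move 4 (F'): F=WWBG U=WBOO R=BRYR D=ROYG L=RGOW
After move 5 (R): R=YBRR U=WWOG F=WOBG D=RYYY B=OGBB
Query: B face = OGBB

Answer: O G B B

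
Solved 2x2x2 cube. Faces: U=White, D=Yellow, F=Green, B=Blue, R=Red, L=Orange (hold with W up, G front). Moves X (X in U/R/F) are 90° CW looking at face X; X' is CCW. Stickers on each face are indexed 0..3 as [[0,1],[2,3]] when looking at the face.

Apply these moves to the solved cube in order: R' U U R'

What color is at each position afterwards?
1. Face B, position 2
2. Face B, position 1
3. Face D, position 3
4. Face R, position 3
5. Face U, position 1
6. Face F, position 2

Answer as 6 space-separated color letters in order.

After move 1 (R'): R=RRRR U=WBWB F=GWGW D=YGYG B=YBYB
After move 2 (U): U=WWBB F=RRGW R=YBRR B=OOYB L=GWOO
After move 3 (U): U=BWBW F=YBGW R=OORR B=GWYB L=RROO
After move 4 (R'): R=OROR U=BYBG F=YWGW D=YBYW B=GWGB
Query 1: B[2] = G
Query 2: B[1] = W
Query 3: D[3] = W
Query 4: R[3] = R
Query 5: U[1] = Y
Query 6: F[2] = G

Answer: G W W R Y G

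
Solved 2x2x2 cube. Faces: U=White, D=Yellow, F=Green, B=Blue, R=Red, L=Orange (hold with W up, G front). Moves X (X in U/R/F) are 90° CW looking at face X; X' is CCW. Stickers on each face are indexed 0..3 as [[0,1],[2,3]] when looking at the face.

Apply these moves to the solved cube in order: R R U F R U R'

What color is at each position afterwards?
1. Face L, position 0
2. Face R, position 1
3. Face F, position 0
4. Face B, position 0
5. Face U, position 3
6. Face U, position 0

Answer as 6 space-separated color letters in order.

Answer: G B Y O G O

Derivation:
After move 1 (R): R=RRRR U=WGWG F=GYGY D=YBYB B=WBWB
After move 2 (R): R=RRRR U=WYWY F=GBGB D=YWYW B=GBGB
After move 3 (U): U=WWYY F=RRGB R=GBRR B=OOGB L=GBOO
After move 4 (F): F=GRBR U=WWOB R=YBYR D=RGYW L=GYOW
After move 5 (R): R=YYRB U=WROR F=GGBW D=RGYO B=BOWB
After move 6 (U): U=OWRR F=YYBW R=BORB B=GYWB L=GGOW
After move 7 (R'): R=OBBR U=OWRG F=YWBR D=RYYW B=OYGB
Query 1: L[0] = G
Query 2: R[1] = B
Query 3: F[0] = Y
Query 4: B[0] = O
Query 5: U[3] = G
Query 6: U[0] = O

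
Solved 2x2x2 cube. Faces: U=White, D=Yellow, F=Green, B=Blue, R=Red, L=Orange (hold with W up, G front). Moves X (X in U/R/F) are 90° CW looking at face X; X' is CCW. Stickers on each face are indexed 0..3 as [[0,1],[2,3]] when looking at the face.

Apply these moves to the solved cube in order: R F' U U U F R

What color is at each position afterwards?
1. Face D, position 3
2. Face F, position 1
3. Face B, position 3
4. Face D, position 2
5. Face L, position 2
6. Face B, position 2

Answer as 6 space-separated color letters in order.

Answer: B Y B Y O R

Derivation:
After move 1 (R): R=RRRR U=WGWG F=GYGY D=YBYB B=WBWB
After move 2 (F'): F=YYGG U=WGRR R=BRYR D=OOYB L=OGOW
After move 3 (U): U=RWRG F=BRGG R=WBYR B=OGWB L=YYOW
After move 4 (U): U=RRGW F=WBGG R=OGYR B=YYWB L=BROW
After move 5 (U): U=GRWR F=OGGG R=YYYR B=BRWB L=WBOW
After move 6 (F): F=GOGG U=GRWB R=WYRR D=YYYB L=WOOO
After move 7 (R): R=RWRY U=GOWG F=GYGB D=YWYB B=BRRB
Query 1: D[3] = B
Query 2: F[1] = Y
Query 3: B[3] = B
Query 4: D[2] = Y
Query 5: L[2] = O
Query 6: B[2] = R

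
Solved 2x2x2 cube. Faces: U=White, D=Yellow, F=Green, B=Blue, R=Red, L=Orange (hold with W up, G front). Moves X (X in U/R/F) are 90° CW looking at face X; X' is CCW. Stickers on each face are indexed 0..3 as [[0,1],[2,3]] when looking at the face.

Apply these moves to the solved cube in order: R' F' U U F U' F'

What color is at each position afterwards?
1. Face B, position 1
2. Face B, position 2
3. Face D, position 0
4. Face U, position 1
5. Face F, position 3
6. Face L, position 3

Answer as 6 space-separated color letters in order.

After move 1 (R'): R=RRRR U=WBWB F=GWGW D=YGYG B=YBYB
After move 2 (F'): F=WWGG U=WBRR R=GRYR D=OOYG L=OBOW
After move 3 (U): U=RWRB F=GRGG R=YBYR B=OBYB L=WWOW
After move 4 (U): U=RRBW F=YBGG R=OBYR B=WWYB L=GROW
After move 5 (F): F=GYGB U=RRWR R=BBWR D=YOYG L=GOOO
After move 6 (U'): U=RRRW F=GOGB R=GYWR B=BBYB L=WWOO
After move 7 (F'): F=OBGG U=RRGW R=OYYR D=WOYG L=WWOR
Query 1: B[1] = B
Query 2: B[2] = Y
Query 3: D[0] = W
Query 4: U[1] = R
Query 5: F[3] = G
Query 6: L[3] = R

Answer: B Y W R G R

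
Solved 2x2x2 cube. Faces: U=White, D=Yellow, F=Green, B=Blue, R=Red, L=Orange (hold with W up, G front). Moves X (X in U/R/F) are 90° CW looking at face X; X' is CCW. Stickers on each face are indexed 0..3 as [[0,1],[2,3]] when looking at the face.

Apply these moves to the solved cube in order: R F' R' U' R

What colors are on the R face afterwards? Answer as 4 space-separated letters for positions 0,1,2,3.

Answer: B Y Y G

Derivation:
After move 1 (R): R=RRRR U=WGWG F=GYGY D=YBYB B=WBWB
After move 2 (F'): F=YYGG U=WGRR R=BRYR D=OOYB L=OGOW
After move 3 (R'): R=RRBY U=WWRW F=YGGR D=OYYG B=BBOB
After move 4 (U'): U=WWWR F=OGGR R=YGBY B=RROB L=BBOW
After move 5 (R): R=BYYG U=WGWR F=OYGG D=OOYR B=RRWB
Query: R face = BYYG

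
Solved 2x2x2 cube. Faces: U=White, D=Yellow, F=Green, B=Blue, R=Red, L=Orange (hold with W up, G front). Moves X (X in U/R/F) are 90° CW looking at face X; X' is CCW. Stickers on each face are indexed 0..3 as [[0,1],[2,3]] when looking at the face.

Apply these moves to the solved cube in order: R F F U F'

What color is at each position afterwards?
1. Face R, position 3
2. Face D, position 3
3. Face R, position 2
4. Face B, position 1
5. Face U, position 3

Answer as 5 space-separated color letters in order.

After move 1 (R): R=RRRR U=WGWG F=GYGY D=YBYB B=WBWB
After move 2 (F): F=GGYY U=WGOO R=WRGR D=RRYB L=OYOB
After move 3 (F): F=YGYG U=WGBY R=OROR D=GWYB L=OROR
After move 4 (U): U=BWYG F=ORYG R=WBOR B=ORWB L=YGOR
After move 5 (F'): F=RGOY U=BWWO R=WBGR D=GRYB L=YGOY
Query 1: R[3] = R
Query 2: D[3] = B
Query 3: R[2] = G
Query 4: B[1] = R
Query 5: U[3] = O

Answer: R B G R O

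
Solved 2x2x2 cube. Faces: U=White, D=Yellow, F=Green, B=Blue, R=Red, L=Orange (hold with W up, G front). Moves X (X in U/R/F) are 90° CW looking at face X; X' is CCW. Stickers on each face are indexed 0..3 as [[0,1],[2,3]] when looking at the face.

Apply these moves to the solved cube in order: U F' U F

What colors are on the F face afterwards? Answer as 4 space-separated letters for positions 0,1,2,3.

After move 1 (U): U=WWWW F=RRGG R=BBRR B=OOBB L=GGOO
After move 2 (F'): F=RGRG U=WWBR R=YBYR D=GOYY L=GWOW
After move 3 (U): U=BWRW F=YBRG R=OOYR B=GWBB L=RGOW
After move 4 (F): F=RYGB U=BWWG R=ROWR D=YOYY L=RGOO
Query: F face = RYGB

Answer: R Y G B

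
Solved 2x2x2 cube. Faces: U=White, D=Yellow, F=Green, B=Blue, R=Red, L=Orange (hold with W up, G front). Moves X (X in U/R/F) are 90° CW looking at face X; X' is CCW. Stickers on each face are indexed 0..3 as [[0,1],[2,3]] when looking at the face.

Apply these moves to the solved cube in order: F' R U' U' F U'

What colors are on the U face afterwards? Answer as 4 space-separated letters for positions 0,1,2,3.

Answer: R Y G W

Derivation:
After move 1 (F'): F=GGGG U=WWRR R=YRYR D=OOYY L=OWOW
After move 2 (R): R=YYRR U=WGRG F=GOGY D=OBYB B=RBWB
After move 3 (U'): U=GGWR F=OWGY R=GORR B=YYWB L=RBOW
After move 4 (U'): U=GRGW F=RBGY R=OWRR B=GOWB L=YYOW
After move 5 (F): F=GRYB U=GRWY R=GWWR D=ROYB L=YOOB
After move 6 (U'): U=RYGW F=YOYB R=GRWR B=GWWB L=GOOB
Query: U face = RYGW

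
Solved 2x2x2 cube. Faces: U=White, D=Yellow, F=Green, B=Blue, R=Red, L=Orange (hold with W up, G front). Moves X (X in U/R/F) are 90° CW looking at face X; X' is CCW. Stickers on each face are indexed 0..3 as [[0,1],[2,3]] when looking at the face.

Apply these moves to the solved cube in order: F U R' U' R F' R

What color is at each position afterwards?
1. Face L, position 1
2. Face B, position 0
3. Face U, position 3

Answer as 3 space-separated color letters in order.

Answer: W W G

Derivation:
After move 1 (F): F=GGGG U=WWOO R=WRWR D=RRYY L=OYOY
After move 2 (U): U=OWOW F=WRGG R=BBWR B=OYBB L=GGOY
After move 3 (R'): R=BRBW U=OBOO F=WWGW D=RRYG B=YYRB
After move 4 (U'): U=BOOO F=GGGW R=WWBW B=BRRB L=YYOY
After move 5 (R): R=BWWW U=BGOW F=GRGG D=RRYB B=OROB
After move 6 (F'): F=RGGG U=BGBW R=RWRW D=YYYB L=YWOO
After move 7 (R): R=RRWW U=BGBG F=RYGB D=YOYO B=WRGB
Query 1: L[1] = W
Query 2: B[0] = W
Query 3: U[3] = G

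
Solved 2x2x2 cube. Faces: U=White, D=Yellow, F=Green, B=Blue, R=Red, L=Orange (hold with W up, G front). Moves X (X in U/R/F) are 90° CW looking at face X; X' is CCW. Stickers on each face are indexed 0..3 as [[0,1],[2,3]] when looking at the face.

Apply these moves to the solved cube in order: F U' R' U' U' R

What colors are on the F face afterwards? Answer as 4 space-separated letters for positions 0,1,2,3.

After move 1 (F): F=GGGG U=WWOO R=WRWR D=RRYY L=OYOY
After move 2 (U'): U=WOWO F=OYGG R=GGWR B=WRBB L=BBOY
After move 3 (R'): R=GRGW U=WBWW F=OOGO D=RYYG B=YRRB
After move 4 (U'): U=BWWW F=BBGO R=OOGW B=GRRB L=YROY
After move 5 (U'): U=WWBW F=YRGO R=BBGW B=OORB L=GROY
After move 6 (R): R=GBWB U=WRBO F=YYGG D=RRYO B=WOWB
Query: F face = YYGG

Answer: Y Y G G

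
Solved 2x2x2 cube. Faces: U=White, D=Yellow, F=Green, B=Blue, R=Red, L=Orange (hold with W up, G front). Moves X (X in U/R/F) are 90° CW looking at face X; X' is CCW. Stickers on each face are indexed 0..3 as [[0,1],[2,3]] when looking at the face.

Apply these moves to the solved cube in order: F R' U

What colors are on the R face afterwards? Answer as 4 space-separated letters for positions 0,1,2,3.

Answer: Y B W W

Derivation:
After move 1 (F): F=GGGG U=WWOO R=WRWR D=RRYY L=OYOY
After move 2 (R'): R=RRWW U=WBOB F=GWGO D=RGYG B=YBRB
After move 3 (U): U=OWBB F=RRGO R=YBWW B=OYRB L=GWOY
Query: R face = YBWW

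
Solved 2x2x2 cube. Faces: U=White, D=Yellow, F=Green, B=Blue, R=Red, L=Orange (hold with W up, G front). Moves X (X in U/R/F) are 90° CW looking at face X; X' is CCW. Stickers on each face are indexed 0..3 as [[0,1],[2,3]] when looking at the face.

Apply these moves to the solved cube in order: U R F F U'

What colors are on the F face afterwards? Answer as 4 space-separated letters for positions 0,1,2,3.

Answer: G R Y R

Derivation:
After move 1 (U): U=WWWW F=RRGG R=BBRR B=OOBB L=GGOO
After move 2 (R): R=RBRB U=WRWG F=RYGY D=YBYO B=WOWB
After move 3 (F): F=GRYY U=WROG R=WBGB D=RRYO L=GYOB
After move 4 (F): F=YGYR U=WRBY R=OBGB D=GWYO L=GROR
After move 5 (U'): U=RYWB F=GRYR R=YGGB B=OBWB L=WOOR
Query: F face = GRYR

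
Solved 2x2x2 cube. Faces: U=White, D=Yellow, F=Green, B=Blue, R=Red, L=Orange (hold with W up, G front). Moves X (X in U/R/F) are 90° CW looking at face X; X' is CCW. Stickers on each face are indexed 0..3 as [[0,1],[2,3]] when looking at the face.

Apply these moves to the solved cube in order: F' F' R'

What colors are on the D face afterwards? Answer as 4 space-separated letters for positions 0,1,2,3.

Answer: W G Y G

Derivation:
After move 1 (F'): F=GGGG U=WWRR R=YRYR D=OOYY L=OWOW
After move 2 (F'): F=GGGG U=WWYY R=OROR D=WWYY L=OROR
After move 3 (R'): R=RROO U=WBYB F=GWGY D=WGYG B=YBWB
Query: D face = WGYG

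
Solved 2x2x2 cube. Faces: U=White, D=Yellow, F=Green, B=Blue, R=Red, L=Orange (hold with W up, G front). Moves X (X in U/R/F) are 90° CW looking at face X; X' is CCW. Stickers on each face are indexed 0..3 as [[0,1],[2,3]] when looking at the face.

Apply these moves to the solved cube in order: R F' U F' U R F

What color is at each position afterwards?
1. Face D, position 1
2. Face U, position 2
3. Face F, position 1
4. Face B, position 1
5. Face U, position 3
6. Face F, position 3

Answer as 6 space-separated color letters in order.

After move 1 (R): R=RRRR U=WGWG F=GYGY D=YBYB B=WBWB
After move 2 (F'): F=YYGG U=WGRR R=BRYR D=OOYB L=OGOW
After move 3 (U): U=RWRG F=BRGG R=WBYR B=OGWB L=YYOW
After move 4 (F'): F=RGBG U=RWWY R=OBOR D=YWYB L=YGOR
After move 5 (U): U=WRYW F=OBBG R=OGOR B=YGWB L=RGOR
After move 6 (R): R=OORG U=WBYG F=OWBB D=YWYY B=WGRB
After move 7 (F): F=BOBW U=WBRG R=YOGG D=ROYY L=RYOW
Query 1: D[1] = O
Query 2: U[2] = R
Query 3: F[1] = O
Query 4: B[1] = G
Query 5: U[3] = G
Query 6: F[3] = W

Answer: O R O G G W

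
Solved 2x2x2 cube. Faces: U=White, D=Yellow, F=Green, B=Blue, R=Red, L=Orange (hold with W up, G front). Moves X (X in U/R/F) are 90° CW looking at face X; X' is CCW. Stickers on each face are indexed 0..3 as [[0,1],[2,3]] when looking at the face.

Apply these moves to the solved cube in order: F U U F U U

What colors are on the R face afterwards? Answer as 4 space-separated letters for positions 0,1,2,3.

Answer: W R W R

Derivation:
After move 1 (F): F=GGGG U=WWOO R=WRWR D=RRYY L=OYOY
After move 2 (U): U=OWOW F=WRGG R=BBWR B=OYBB L=GGOY
After move 3 (U): U=OOWW F=BBGG R=OYWR B=GGBB L=WROY
After move 4 (F): F=GBGB U=OOYR R=WYWR D=WOYY L=WROR
After move 5 (U): U=YORO F=WYGB R=GGWR B=WRBB L=GBOR
After move 6 (U): U=RYOO F=GGGB R=WRWR B=GBBB L=WYOR
Query: R face = WRWR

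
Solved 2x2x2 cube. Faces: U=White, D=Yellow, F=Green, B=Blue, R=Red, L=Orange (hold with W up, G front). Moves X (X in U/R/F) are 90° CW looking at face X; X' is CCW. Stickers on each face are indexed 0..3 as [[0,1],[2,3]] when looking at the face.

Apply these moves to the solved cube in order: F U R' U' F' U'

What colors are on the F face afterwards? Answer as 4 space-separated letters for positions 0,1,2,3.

After move 1 (F): F=GGGG U=WWOO R=WRWR D=RRYY L=OYOY
After move 2 (U): U=OWOW F=WRGG R=BBWR B=OYBB L=GGOY
After move 3 (R'): R=BRBW U=OBOO F=WWGW D=RRYG B=YYRB
After move 4 (U'): U=BOOO F=GGGW R=WWBW B=BRRB L=YYOY
After move 5 (F'): F=GWGG U=BOWB R=RWRW D=YYYG L=YOOO
After move 6 (U'): U=OBBW F=YOGG R=GWRW B=RWRB L=BROO
Query: F face = YOGG

Answer: Y O G G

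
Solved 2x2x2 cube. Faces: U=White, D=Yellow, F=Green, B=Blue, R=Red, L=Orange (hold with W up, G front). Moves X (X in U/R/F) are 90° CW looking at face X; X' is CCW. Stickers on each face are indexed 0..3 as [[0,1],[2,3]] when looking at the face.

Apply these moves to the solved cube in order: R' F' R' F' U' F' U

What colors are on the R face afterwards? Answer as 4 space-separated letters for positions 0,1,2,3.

After move 1 (R'): R=RRRR U=WBWB F=GWGW D=YGYG B=YBYB
After move 2 (F'): F=WWGG U=WBRR R=GRYR D=OOYG L=OBOW
After move 3 (R'): R=RRGY U=WYRY F=WBGR D=OWYG B=GBOB
After move 4 (F'): F=BRWG U=WYRG R=WROY D=BWYG L=OYOR
After move 5 (U'): U=YGWR F=OYWG R=BROY B=WROB L=GBOR
After move 6 (F'): F=YGOW U=YGBO R=WRBY D=BRYG L=GROW
After move 7 (U): U=BYOG F=WROW R=WRBY B=GROB L=YGOW
Query: R face = WRBY

Answer: W R B Y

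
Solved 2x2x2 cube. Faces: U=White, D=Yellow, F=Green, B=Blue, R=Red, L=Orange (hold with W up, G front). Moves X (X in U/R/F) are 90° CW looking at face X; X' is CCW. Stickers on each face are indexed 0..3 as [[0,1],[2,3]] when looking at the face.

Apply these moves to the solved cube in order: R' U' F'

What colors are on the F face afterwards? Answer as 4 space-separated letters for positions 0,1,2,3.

Answer: O W O G

Derivation:
After move 1 (R'): R=RRRR U=WBWB F=GWGW D=YGYG B=YBYB
After move 2 (U'): U=BBWW F=OOGW R=GWRR B=RRYB L=YBOO
After move 3 (F'): F=OWOG U=BBGR R=GWYR D=BOYG L=YWOW
Query: F face = OWOG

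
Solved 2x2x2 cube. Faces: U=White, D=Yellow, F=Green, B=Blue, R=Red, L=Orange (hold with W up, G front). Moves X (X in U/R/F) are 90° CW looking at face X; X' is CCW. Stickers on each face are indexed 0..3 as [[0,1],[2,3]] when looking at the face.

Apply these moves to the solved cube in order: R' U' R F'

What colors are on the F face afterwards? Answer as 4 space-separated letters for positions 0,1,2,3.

After move 1 (R'): R=RRRR U=WBWB F=GWGW D=YGYG B=YBYB
After move 2 (U'): U=BBWW F=OOGW R=GWRR B=RRYB L=YBOO
After move 3 (R): R=RGRW U=BOWW F=OGGG D=YYYR B=WRBB
After move 4 (F'): F=GGOG U=BORR R=YGYW D=BOYR L=YWOW
Query: F face = GGOG

Answer: G G O G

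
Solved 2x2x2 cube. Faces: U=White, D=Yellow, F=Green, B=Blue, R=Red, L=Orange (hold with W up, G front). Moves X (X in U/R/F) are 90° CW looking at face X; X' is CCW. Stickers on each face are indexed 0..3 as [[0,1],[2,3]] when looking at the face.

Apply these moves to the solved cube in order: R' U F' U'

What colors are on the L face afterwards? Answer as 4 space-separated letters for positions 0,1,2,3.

After move 1 (R'): R=RRRR U=WBWB F=GWGW D=YGYG B=YBYB
After move 2 (U): U=WWBB F=RRGW R=YBRR B=OOYB L=GWOO
After move 3 (F'): F=RWRG U=WWYR R=GBYR D=WOYG L=GBOB
After move 4 (U'): U=WRWY F=GBRG R=RWYR B=GBYB L=OOOB
Query: L face = OOOB

Answer: O O O B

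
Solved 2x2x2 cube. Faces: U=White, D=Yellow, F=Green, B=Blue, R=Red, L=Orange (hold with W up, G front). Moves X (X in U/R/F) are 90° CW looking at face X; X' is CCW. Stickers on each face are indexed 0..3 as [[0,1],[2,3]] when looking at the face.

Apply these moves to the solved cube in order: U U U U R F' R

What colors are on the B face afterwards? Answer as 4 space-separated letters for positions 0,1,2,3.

After move 1 (U): U=WWWW F=RRGG R=BBRR B=OOBB L=GGOO
After move 2 (U): U=WWWW F=BBGG R=OORR B=GGBB L=RROO
After move 3 (U): U=WWWW F=OOGG R=GGRR B=RRBB L=BBOO
After move 4 (U): U=WWWW F=GGGG R=RRRR B=BBBB L=OOOO
After move 5 (R): R=RRRR U=WGWG F=GYGY D=YBYB B=WBWB
After move 6 (F'): F=YYGG U=WGRR R=BRYR D=OOYB L=OGOW
After move 7 (R): R=YBRR U=WYRG F=YOGB D=OWYW B=RBGB
Query: B face = RBGB

Answer: R B G B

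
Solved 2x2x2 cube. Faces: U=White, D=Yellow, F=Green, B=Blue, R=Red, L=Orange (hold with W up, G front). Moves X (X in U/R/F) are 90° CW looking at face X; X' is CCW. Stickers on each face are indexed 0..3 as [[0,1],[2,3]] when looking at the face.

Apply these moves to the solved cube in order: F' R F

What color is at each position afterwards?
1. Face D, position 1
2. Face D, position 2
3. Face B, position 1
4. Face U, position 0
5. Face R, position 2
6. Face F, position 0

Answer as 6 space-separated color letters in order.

After move 1 (F'): F=GGGG U=WWRR R=YRYR D=OOYY L=OWOW
After move 2 (R): R=YYRR U=WGRG F=GOGY D=OBYB B=RBWB
After move 3 (F): F=GGYO U=WGWW R=RYGR D=RYYB L=OOOB
Query 1: D[1] = Y
Query 2: D[2] = Y
Query 3: B[1] = B
Query 4: U[0] = W
Query 5: R[2] = G
Query 6: F[0] = G

Answer: Y Y B W G G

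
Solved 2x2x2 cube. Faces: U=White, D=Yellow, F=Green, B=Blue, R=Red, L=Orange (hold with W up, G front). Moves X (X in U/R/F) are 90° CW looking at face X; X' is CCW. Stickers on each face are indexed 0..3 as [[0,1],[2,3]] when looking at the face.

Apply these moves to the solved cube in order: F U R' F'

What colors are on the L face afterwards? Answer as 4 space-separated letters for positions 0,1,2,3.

Answer: G O O O

Derivation:
After move 1 (F): F=GGGG U=WWOO R=WRWR D=RRYY L=OYOY
After move 2 (U): U=OWOW F=WRGG R=BBWR B=OYBB L=GGOY
After move 3 (R'): R=BRBW U=OBOO F=WWGW D=RRYG B=YYRB
After move 4 (F'): F=WWWG U=OBBB R=RRRW D=GYYG L=GOOO
Query: L face = GOOO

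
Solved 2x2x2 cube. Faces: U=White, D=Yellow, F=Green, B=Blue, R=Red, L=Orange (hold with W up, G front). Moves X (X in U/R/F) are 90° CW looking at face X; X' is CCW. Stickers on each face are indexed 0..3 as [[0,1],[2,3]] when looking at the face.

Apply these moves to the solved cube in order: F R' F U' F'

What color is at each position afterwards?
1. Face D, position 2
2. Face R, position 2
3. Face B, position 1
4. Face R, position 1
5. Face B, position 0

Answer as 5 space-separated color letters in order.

After move 1 (F): F=GGGG U=WWOO R=WRWR D=RRYY L=OYOY
After move 2 (R'): R=RRWW U=WBOB F=GWGO D=RGYG B=YBRB
After move 3 (F): F=GGOW U=WBYY R=ORBW D=WRYG L=OROG
After move 4 (U'): U=BYWY F=OROW R=GGBW B=ORRB L=YBOG
After move 5 (F'): F=RWOO U=BYGB R=RGWW D=BGYG L=YYOW
Query 1: D[2] = Y
Query 2: R[2] = W
Query 3: B[1] = R
Query 4: R[1] = G
Query 5: B[0] = O

Answer: Y W R G O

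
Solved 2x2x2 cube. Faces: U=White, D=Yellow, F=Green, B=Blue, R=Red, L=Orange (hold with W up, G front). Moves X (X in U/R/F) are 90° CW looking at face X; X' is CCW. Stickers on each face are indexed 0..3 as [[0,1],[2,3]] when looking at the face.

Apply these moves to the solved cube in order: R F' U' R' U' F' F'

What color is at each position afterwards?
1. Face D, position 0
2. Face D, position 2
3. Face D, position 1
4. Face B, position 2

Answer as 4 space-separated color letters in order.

After move 1 (R): R=RRRR U=WGWG F=GYGY D=YBYB B=WBWB
After move 2 (F'): F=YYGG U=WGRR R=BRYR D=OOYB L=OGOW
After move 3 (U'): U=GRWR F=OGGG R=YYYR B=BRWB L=WBOW
After move 4 (R'): R=YRYY U=GWWB F=ORGR D=OGYG B=BROB
After move 5 (U'): U=WBGW F=WBGR R=ORYY B=YROB L=BROW
After move 6 (F'): F=BRWG U=WBOY R=GROY D=RWYG L=BWOG
After move 7 (F'): F=RGBW U=WBGO R=WRRY D=WGYG L=BYOO
Query 1: D[0] = W
Query 2: D[2] = Y
Query 3: D[1] = G
Query 4: B[2] = O

Answer: W Y G O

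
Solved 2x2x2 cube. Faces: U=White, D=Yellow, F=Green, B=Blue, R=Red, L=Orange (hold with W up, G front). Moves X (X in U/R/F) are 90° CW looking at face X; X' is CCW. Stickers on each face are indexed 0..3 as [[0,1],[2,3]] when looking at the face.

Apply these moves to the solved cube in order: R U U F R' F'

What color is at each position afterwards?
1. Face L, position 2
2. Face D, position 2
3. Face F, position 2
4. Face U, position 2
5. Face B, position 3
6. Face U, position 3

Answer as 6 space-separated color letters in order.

Answer: O Y G O B G

Derivation:
After move 1 (R): R=RRRR U=WGWG F=GYGY D=YBYB B=WBWB
After move 2 (U): U=WWGG F=RRGY R=WBRR B=OOWB L=GYOO
After move 3 (U): U=GWGW F=WBGY R=OORR B=GYWB L=RROO
After move 4 (F): F=GWYB U=GWOR R=GOWR D=ROYB L=RYOB
After move 5 (R'): R=ORGW U=GWOG F=GWYR D=RWYB B=BYOB
After move 6 (F'): F=WRGY U=GWOG R=WRRW D=YBYB L=RGOO
Query 1: L[2] = O
Query 2: D[2] = Y
Query 3: F[2] = G
Query 4: U[2] = O
Query 5: B[3] = B
Query 6: U[3] = G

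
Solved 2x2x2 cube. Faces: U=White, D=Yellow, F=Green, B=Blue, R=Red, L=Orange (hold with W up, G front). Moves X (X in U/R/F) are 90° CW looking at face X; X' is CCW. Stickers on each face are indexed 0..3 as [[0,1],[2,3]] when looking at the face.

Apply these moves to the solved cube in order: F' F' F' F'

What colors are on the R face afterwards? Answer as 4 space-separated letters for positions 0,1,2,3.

Answer: R R R R

Derivation:
After move 1 (F'): F=GGGG U=WWRR R=YRYR D=OOYY L=OWOW
After move 2 (F'): F=GGGG U=WWYY R=OROR D=WWYY L=OROR
After move 3 (F'): F=GGGG U=WWOO R=WRWR D=RRYY L=OYOY
After move 4 (F'): F=GGGG U=WWWW R=RRRR D=YYYY L=OOOO
Query: R face = RRRR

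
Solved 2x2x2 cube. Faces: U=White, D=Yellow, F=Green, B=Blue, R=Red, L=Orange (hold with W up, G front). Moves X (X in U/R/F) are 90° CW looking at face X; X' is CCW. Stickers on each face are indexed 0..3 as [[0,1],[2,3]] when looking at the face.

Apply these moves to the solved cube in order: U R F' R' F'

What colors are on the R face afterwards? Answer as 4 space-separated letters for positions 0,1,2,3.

Answer: Y B G Y

Derivation:
After move 1 (U): U=WWWW F=RRGG R=BBRR B=OOBB L=GGOO
After move 2 (R): R=RBRB U=WRWG F=RYGY D=YBYO B=WOWB
After move 3 (F'): F=YYRG U=WRRR R=BBYB D=GOYO L=GGOW
After move 4 (R'): R=BBBY U=WWRW F=YRRR D=GYYG B=OOOB
After move 5 (F'): F=RRYR U=WWBB R=YBGY D=GWYG L=GWOR
Query: R face = YBGY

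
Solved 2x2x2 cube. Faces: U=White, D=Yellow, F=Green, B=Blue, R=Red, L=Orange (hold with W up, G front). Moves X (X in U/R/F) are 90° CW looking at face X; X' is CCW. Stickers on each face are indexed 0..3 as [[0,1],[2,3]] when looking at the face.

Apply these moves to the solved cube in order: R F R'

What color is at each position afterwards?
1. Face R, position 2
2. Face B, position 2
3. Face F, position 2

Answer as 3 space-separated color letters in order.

Answer: W R Y

Derivation:
After move 1 (R): R=RRRR U=WGWG F=GYGY D=YBYB B=WBWB
After move 2 (F): F=GGYY U=WGOO R=WRGR D=RRYB L=OYOB
After move 3 (R'): R=RRWG U=WWOW F=GGYO D=RGYY B=BBRB
Query 1: R[2] = W
Query 2: B[2] = R
Query 3: F[2] = Y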